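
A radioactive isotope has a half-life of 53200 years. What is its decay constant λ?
λ = ln(2)/t½ = 1.303e-5 year⁻¹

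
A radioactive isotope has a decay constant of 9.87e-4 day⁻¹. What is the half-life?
t½ = ln(2)/λ = 702.3 days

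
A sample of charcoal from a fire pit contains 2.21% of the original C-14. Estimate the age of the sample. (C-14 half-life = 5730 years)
Age = t½ × log₂(1/ratio) = 31510 years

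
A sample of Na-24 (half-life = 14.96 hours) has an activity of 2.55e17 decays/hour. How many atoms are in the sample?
N = A/λ = 5.504e18 atoms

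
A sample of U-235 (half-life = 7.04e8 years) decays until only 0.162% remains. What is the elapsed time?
t = t½ × log₂(N₀/N) = 6.526e9 years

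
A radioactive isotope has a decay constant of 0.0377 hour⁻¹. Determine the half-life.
t½ = ln(2)/λ = 18.39 hours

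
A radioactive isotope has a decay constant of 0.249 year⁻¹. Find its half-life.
t½ = ln(2)/λ = 2.784 years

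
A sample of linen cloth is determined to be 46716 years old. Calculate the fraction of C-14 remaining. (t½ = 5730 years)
N/N₀ = (1/2)^(t/t½) = 0.003513 = 0.351%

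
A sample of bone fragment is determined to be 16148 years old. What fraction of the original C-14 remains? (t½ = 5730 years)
N/N₀ = (1/2)^(t/t½) = 0.1418 = 14.2%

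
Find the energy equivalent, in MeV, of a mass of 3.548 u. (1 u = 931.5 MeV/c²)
E = mc² = 3305 MeV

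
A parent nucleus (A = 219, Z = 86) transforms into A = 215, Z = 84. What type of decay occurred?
ΔA = -4, ΔZ = -2 ⇒ alpha decay (α)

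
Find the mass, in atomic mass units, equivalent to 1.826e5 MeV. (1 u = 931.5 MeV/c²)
m = E/c² = 196 u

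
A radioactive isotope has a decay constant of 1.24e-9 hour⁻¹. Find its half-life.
t½ = ln(2)/λ = 5.59e8 hours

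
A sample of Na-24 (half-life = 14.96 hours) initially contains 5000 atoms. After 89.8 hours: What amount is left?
N = N₀(1/2)^(t/t½) = 77.98 atoms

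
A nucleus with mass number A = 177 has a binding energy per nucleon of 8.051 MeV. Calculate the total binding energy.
B.E. = 8.051 × 177 = 1425 MeV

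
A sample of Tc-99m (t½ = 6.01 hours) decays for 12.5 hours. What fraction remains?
N/N₀ = (1/2)^(t/t½) = 0.2365 = 23.7%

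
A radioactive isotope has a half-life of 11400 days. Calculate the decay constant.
λ = ln(2)/t½ = 6.08e-5 day⁻¹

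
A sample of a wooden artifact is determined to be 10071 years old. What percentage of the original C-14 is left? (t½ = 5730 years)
N/N₀ = (1/2)^(t/t½) = 0.2957 = 29.6%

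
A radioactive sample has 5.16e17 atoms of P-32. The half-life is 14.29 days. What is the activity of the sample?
A = λN = 2.503e16 decays/day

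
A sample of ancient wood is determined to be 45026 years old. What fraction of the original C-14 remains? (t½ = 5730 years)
N/N₀ = (1/2)^(t/t½) = 0.00431 = 0.431%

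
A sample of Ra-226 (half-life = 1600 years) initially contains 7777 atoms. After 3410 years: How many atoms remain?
N = N₀(1/2)^(t/t½) = 1775 atoms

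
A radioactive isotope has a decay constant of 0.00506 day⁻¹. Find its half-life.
t½ = ln(2)/λ = 137 days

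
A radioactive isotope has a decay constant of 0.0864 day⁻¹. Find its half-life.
t½ = ln(2)/λ = 8.023 days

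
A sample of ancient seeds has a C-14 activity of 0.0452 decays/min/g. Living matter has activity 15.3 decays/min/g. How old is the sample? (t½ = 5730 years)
Age = t½ × log₂(A₀/A) = 48150 years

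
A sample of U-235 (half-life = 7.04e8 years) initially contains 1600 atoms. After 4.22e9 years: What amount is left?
N = N₀(1/2)^(t/t½) = 25.1 atoms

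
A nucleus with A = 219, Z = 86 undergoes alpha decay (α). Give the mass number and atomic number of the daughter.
Daughter: A = 215, Z = 84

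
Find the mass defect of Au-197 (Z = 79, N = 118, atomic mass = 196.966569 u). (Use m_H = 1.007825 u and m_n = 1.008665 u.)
Δm = Z·m_H + N·m_n − M = 1.674 u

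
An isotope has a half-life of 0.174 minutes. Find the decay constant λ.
λ = ln(2)/t½ = 3.984 minute⁻¹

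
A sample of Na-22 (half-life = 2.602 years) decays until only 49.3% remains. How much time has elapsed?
t = t½ × log₂(N₀/N) = 2.655 years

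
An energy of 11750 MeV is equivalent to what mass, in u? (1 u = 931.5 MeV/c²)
m = E/c² = 12.61 u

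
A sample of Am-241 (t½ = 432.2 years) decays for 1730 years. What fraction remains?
N/N₀ = (1/2)^(t/t½) = 0.06238 = 6.24%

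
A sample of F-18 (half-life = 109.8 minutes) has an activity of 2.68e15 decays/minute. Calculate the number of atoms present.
N = A/λ = 4.245e17 atoms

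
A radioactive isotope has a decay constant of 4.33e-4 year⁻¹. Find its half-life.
t½ = ln(2)/λ = 1601 years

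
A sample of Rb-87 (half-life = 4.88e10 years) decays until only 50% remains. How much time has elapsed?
t = t½ × log₂(N₀/N) = 4.88e10 years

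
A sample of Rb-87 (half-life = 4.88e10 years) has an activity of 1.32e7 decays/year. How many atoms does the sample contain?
N = A/λ = 9.293e17 atoms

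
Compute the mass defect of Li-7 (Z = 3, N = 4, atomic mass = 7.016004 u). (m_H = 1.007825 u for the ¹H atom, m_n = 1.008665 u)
Δm = Z·m_H + N·m_n − M = 0.04213 u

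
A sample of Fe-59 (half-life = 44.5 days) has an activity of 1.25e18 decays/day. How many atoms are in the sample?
N = A/λ = 8.025e19 atoms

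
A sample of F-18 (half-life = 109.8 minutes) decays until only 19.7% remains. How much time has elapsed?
t = t½ × log₂(N₀/N) = 257.3 minutes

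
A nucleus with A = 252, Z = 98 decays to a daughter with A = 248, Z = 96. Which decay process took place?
ΔA = -4, ΔZ = -2 ⇒ alpha decay (α)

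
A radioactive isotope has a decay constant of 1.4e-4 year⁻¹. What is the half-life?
t½ = ln(2)/λ = 4951 years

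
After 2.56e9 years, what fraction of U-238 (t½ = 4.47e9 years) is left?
N/N₀ = (1/2)^(t/t½) = 0.6724 = 67.2%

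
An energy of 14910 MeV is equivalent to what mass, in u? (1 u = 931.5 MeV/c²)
m = E/c² = 16.01 u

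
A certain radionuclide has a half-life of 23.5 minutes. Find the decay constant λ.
λ = ln(2)/t½ = 0.0295 minute⁻¹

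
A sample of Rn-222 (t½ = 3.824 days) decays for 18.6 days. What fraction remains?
N/N₀ = (1/2)^(t/t½) = 0.03434 = 3.43%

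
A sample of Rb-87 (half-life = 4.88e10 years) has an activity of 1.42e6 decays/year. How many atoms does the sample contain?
N = A/λ = 9.997e16 atoms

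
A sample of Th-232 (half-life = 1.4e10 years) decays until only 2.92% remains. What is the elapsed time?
t = t½ × log₂(N₀/N) = 7.137e10 years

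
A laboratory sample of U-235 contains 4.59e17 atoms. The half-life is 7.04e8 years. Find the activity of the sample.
A = λN = 4.519e8 decays/year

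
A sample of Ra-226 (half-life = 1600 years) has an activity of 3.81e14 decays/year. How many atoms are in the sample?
N = A/λ = 8.795e17 atoms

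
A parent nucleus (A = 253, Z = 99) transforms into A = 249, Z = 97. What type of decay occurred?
ΔA = -4, ΔZ = -2 ⇒ alpha decay (α)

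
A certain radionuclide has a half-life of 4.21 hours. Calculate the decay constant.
λ = ln(2)/t½ = 0.1646 hour⁻¹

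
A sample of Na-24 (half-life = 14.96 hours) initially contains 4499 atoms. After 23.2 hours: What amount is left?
N = N₀(1/2)^(t/t½) = 1536 atoms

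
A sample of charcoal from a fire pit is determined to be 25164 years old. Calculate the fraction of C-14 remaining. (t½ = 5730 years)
N/N₀ = (1/2)^(t/t½) = 0.04764 = 4.76%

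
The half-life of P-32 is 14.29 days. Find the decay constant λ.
λ = ln(2)/t½ = 0.04851 day⁻¹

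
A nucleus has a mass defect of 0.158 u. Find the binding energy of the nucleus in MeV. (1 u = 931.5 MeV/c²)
B.E. = Δm × 931.5 = 147.2 MeV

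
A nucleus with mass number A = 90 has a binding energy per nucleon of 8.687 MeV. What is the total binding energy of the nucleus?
B.E. = 8.687 × 90 = 781.8 MeV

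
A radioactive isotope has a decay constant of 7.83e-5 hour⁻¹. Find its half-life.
t½ = ln(2)/λ = 8852 hours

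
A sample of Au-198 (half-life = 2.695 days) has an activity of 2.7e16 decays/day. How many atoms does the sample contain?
N = A/λ = 1.05e17 atoms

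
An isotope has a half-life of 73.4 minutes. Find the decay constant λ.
λ = ln(2)/t½ = 0.009443 minute⁻¹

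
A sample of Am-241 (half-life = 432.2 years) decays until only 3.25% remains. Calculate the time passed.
t = t½ × log₂(N₀/N) = 2137 years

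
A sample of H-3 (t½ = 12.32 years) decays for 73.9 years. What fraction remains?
N/N₀ = (1/2)^(t/t½) = 0.01564 = 1.56%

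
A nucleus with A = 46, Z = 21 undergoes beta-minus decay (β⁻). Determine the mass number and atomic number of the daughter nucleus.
Daughter: A = 46, Z = 22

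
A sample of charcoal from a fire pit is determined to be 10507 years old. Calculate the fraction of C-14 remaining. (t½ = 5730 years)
N/N₀ = (1/2)^(t/t½) = 0.2805 = 28.1%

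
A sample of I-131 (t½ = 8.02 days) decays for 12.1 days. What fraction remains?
N/N₀ = (1/2)^(t/t½) = 0.3514 = 35.1%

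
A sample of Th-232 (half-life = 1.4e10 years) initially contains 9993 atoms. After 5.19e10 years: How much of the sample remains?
N = N₀(1/2)^(t/t½) = 765.1 atoms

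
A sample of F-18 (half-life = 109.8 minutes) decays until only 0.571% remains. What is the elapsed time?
t = t½ × log₂(N₀/N) = 818.3 minutes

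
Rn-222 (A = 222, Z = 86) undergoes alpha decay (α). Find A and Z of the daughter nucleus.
Daughter: A = 218, Z = 84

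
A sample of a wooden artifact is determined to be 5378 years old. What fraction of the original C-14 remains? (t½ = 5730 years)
N/N₀ = (1/2)^(t/t½) = 0.5218 = 52.2%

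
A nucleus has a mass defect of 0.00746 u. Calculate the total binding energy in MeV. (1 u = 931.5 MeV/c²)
B.E. = Δm × 931.5 = 6.949 MeV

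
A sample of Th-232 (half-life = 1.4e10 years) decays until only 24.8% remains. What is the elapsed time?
t = t½ × log₂(N₀/N) = 2.816e10 years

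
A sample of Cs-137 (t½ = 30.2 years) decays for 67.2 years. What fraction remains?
N/N₀ = (1/2)^(t/t½) = 0.2139 = 21.4%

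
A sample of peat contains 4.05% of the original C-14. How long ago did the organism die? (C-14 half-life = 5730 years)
Age = t½ × log₂(1/ratio) = 26510 years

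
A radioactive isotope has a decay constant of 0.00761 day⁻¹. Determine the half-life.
t½ = ln(2)/λ = 91.08 days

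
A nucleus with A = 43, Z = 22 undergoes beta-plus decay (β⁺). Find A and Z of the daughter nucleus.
Daughter: A = 43, Z = 21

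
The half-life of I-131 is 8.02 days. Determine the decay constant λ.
λ = ln(2)/t½ = 0.08643 day⁻¹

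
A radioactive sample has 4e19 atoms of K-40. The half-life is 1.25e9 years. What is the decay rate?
A = λN = 2.218e10 decays/year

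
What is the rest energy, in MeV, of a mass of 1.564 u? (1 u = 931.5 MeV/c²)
E = mc² = 1457 MeV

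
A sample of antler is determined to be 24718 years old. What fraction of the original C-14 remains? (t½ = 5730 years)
N/N₀ = (1/2)^(t/t½) = 0.05028 = 5.03%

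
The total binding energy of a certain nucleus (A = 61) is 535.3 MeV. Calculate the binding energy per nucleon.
B.E./A = 535.3/61 = 8.775 MeV/nucleon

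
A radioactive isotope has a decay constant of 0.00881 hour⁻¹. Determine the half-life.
t½ = ln(2)/λ = 78.68 hours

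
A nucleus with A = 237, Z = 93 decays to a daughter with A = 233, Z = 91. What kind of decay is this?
ΔA = -4, ΔZ = -2 ⇒ alpha decay (α)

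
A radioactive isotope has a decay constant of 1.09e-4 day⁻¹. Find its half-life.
t½ = ln(2)/λ = 6359 days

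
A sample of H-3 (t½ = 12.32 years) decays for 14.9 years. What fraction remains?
N/N₀ = (1/2)^(t/t½) = 0.4324 = 43.2%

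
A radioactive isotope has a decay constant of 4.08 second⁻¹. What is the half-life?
t½ = ln(2)/λ = 0.1699 seconds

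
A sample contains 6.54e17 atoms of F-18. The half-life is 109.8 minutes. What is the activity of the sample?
A = λN = 4.129e15 decays/minute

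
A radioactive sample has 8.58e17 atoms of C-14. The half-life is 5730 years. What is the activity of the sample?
A = λN = 1.038e14 decays/year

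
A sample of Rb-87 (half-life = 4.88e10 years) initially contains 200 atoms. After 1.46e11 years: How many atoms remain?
N = N₀(1/2)^(t/t½) = 25.14 atoms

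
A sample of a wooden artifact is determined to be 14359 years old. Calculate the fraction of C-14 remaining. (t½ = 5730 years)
N/N₀ = (1/2)^(t/t½) = 0.1761 = 17.6%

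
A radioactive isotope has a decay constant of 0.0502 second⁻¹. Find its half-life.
t½ = ln(2)/λ = 13.81 seconds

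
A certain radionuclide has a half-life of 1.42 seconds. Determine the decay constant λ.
λ = ln(2)/t½ = 0.4881 second⁻¹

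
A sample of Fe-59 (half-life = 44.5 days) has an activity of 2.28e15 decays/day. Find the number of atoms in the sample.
N = A/λ = 1.464e17 atoms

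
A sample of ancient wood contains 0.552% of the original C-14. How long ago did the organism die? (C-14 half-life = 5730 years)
Age = t½ × log₂(1/ratio) = 42980 years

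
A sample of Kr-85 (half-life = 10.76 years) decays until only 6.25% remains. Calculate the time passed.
t = t½ × log₂(N₀/N) = 43.04 years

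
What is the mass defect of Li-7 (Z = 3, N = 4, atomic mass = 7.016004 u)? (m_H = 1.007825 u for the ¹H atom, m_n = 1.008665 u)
Δm = Z·m_H + N·m_n − M = 0.04213 u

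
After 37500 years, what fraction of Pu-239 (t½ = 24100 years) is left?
N/N₀ = (1/2)^(t/t½) = 0.3401 = 34%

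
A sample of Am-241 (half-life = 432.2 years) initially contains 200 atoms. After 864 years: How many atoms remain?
N = N₀(1/2)^(t/t½) = 50.03 atoms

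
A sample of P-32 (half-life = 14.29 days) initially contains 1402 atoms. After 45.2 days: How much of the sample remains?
N = N₀(1/2)^(t/t½) = 156.5 atoms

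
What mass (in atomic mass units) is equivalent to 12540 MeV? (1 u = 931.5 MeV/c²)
m = E/c² = 13.46 u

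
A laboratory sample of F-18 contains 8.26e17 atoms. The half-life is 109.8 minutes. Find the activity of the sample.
A = λN = 5.214e15 decays/minute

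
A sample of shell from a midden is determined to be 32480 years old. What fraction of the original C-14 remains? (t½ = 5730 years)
N/N₀ = (1/2)^(t/t½) = 0.01966 = 1.97%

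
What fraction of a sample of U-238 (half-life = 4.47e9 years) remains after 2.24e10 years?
N/N₀ = (1/2)^(t/t½) = 0.03101 = 3.1%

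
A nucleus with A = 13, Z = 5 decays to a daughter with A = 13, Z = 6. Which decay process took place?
ΔA = 0, ΔZ = +1 ⇒ beta-minus decay (β⁻)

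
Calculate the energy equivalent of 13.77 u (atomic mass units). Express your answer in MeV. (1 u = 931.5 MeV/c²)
E = mc² = 12830 MeV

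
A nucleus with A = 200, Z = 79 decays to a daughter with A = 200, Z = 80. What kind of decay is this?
ΔA = 0, ΔZ = +1 ⇒ beta-minus decay (β⁻)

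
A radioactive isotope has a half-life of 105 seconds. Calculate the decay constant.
λ = ln(2)/t½ = 0.006601 second⁻¹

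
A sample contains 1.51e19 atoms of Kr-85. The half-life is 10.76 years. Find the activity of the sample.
A = λN = 9.727e17 decays/year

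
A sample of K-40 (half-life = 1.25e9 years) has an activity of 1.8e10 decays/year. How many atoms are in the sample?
N = A/λ = 3.246e19 atoms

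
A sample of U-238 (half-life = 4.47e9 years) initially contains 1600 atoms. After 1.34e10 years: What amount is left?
N = N₀(1/2)^(t/t½) = 200.3 atoms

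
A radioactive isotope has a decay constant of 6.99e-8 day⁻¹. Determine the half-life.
t½ = ln(2)/λ = 9.916e6 days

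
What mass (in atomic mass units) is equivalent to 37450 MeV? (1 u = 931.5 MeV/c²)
m = E/c² = 40.2 u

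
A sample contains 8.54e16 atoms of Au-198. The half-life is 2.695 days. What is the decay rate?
A = λN = 2.196e16 decays/day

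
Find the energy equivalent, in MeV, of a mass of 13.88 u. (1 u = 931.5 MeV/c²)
E = mc² = 12930 MeV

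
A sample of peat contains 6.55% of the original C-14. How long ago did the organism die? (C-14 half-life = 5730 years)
Age = t½ × log₂(1/ratio) = 22530 years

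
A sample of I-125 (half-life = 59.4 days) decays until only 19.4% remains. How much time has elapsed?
t = t½ × log₂(N₀/N) = 140.5 days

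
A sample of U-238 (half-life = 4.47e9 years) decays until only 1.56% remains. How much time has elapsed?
t = t½ × log₂(N₀/N) = 2.683e10 years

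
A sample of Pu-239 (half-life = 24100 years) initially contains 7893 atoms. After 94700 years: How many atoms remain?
N = N₀(1/2)^(t/t½) = 518 atoms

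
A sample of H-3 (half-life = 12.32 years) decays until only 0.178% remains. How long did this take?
t = t½ × log₂(N₀/N) = 112.5 years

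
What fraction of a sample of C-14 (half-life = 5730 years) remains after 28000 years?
N/N₀ = (1/2)^(t/t½) = 0.03381 = 3.38%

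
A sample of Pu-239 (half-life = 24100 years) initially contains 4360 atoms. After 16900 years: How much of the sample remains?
N = N₀(1/2)^(t/t½) = 2682 atoms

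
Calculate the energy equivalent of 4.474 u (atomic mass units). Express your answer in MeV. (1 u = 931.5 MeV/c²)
E = mc² = 4168 MeV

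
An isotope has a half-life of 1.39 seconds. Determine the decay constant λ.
λ = ln(2)/t½ = 0.4987 second⁻¹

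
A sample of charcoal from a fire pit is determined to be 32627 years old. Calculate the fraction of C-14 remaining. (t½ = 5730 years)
N/N₀ = (1/2)^(t/t½) = 0.01932 = 1.93%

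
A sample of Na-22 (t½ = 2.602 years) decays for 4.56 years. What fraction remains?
N/N₀ = (1/2)^(t/t½) = 0.2968 = 29.7%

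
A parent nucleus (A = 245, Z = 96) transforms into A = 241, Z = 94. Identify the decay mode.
ΔA = -4, ΔZ = -2 ⇒ alpha decay (α)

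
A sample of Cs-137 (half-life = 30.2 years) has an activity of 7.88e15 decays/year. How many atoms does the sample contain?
N = A/λ = 3.433e17 atoms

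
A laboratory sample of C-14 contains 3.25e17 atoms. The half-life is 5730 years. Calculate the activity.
A = λN = 3.931e13 decays/year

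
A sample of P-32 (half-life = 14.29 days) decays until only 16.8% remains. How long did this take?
t = t½ × log₂(N₀/N) = 36.77 days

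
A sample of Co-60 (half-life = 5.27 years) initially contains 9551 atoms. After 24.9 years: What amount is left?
N = N₀(1/2)^(t/t½) = 361.2 atoms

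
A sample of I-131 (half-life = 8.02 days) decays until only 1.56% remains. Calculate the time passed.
t = t½ × log₂(N₀/N) = 48.14 days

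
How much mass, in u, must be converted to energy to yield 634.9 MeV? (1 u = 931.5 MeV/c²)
m = E/c² = 0.6816 u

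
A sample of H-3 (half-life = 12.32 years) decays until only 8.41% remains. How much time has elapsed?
t = t½ × log₂(N₀/N) = 44 years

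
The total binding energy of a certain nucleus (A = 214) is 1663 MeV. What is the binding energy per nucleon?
B.E./A = 1663/214 = 7.771 MeV/nucleon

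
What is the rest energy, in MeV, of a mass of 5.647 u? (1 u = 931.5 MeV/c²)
E = mc² = 5260 MeV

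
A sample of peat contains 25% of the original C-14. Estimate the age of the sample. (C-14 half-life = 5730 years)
Age = t½ × log₂(1/ratio) = 11460 years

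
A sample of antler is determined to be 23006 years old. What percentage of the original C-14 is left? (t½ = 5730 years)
N/N₀ = (1/2)^(t/t½) = 0.06185 = 6.19%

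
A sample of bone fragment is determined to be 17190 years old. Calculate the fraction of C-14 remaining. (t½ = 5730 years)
N/N₀ = (1/2)^(t/t½) = 0.125 = 12.5%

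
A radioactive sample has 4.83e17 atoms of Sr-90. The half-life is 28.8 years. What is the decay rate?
A = λN = 1.162e16 decays/year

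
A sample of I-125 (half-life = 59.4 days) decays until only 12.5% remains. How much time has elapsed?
t = t½ × log₂(N₀/N) = 178.2 days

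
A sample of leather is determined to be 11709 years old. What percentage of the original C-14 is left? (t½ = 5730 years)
N/N₀ = (1/2)^(t/t½) = 0.2426 = 24.3%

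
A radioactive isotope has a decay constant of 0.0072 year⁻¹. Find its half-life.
t½ = ln(2)/λ = 96.27 years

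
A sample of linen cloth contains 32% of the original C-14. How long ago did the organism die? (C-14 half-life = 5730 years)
Age = t½ × log₂(1/ratio) = 9419 years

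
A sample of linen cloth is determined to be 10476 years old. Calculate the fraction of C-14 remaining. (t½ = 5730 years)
N/N₀ = (1/2)^(t/t½) = 0.2816 = 28.2%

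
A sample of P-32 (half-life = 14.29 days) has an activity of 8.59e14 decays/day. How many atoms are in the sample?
N = A/λ = 1.771e16 atoms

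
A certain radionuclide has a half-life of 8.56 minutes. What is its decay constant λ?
λ = ln(2)/t½ = 0.08098 minute⁻¹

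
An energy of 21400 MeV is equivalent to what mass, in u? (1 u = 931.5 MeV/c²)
m = E/c² = 22.97 u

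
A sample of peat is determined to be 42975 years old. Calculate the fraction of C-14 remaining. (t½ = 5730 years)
N/N₀ = (1/2)^(t/t½) = 0.005524 = 0.552%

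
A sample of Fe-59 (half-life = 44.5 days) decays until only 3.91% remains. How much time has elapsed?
t = t½ × log₂(N₀/N) = 208.1 days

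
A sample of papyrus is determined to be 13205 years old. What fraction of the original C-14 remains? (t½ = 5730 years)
N/N₀ = (1/2)^(t/t½) = 0.2024 = 20.2%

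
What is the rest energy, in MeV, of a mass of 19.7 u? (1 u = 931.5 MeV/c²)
E = mc² = 18350 MeV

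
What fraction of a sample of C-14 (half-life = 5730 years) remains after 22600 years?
N/N₀ = (1/2)^(t/t½) = 0.06497 = 6.5%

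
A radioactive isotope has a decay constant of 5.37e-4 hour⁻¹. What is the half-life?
t½ = ln(2)/λ = 1291 hours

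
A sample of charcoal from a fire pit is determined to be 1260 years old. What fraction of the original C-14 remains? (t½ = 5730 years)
N/N₀ = (1/2)^(t/t½) = 0.8586 = 85.9%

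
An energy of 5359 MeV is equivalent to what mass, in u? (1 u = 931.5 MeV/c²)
m = E/c² = 5.753 u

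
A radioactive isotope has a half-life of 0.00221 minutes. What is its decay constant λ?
λ = ln(2)/t½ = 313.6 minute⁻¹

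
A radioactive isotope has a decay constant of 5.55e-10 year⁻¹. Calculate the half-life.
t½ = ln(2)/λ = 1.249e9 years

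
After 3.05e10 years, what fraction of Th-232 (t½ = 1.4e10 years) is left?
N/N₀ = (1/2)^(t/t½) = 0.2209 = 22.1%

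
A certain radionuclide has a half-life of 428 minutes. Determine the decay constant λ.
λ = ln(2)/t½ = 0.00162 minute⁻¹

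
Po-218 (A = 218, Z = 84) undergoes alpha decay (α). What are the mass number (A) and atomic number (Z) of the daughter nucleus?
Daughter: A = 214, Z = 82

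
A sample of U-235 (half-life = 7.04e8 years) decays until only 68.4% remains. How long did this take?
t = t½ × log₂(N₀/N) = 3.857e8 years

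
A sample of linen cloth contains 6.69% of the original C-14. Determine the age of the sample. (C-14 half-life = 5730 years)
Age = t½ × log₂(1/ratio) = 22360 years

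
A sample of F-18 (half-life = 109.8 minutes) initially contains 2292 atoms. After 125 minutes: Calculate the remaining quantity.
N = N₀(1/2)^(t/t½) = 1041 atoms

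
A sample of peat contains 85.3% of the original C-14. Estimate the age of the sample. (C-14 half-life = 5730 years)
Age = t½ × log₂(1/ratio) = 1314 years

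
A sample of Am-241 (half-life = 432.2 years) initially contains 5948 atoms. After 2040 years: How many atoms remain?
N = N₀(1/2)^(t/t½) = 225.7 atoms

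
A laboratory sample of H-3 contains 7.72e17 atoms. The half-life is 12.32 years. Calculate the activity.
A = λN = 4.343e16 decays/year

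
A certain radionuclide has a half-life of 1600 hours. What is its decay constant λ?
λ = ln(2)/t½ = 4.332e-4 hour⁻¹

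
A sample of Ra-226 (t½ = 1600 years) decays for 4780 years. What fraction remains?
N/N₀ = (1/2)^(t/t½) = 0.1261 = 12.6%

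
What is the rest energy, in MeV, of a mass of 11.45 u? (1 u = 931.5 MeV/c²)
E = mc² = 10670 MeV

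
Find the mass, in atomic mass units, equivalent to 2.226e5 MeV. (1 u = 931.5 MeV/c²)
m = E/c² = 239 u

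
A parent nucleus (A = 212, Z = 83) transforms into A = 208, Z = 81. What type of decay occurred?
ΔA = -4, ΔZ = -2 ⇒ alpha decay (α)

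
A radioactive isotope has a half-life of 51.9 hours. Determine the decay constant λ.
λ = ln(2)/t½ = 0.01336 hour⁻¹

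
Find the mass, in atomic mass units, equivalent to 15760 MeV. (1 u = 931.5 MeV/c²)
m = E/c² = 16.92 u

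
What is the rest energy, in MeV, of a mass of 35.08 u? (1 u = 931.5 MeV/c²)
E = mc² = 32680 MeV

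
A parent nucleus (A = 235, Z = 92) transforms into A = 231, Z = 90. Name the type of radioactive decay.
ΔA = -4, ΔZ = -2 ⇒ alpha decay (α)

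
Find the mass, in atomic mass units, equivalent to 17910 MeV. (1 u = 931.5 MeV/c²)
m = E/c² = 19.23 u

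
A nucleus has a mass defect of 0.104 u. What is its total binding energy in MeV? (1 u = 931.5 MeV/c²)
B.E. = Δm × 931.5 = 96.88 MeV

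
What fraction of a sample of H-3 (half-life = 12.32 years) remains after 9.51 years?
N/N₀ = (1/2)^(t/t½) = 0.5856 = 58.6%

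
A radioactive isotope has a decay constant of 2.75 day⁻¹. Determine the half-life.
t½ = ln(2)/λ = 0.2521 days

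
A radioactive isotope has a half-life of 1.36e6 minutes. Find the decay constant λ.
λ = ln(2)/t½ = 5.097e-7 minute⁻¹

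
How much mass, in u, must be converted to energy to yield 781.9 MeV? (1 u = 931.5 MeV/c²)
m = E/c² = 0.8394 u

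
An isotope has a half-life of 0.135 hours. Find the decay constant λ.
λ = ln(2)/t½ = 5.134 hour⁻¹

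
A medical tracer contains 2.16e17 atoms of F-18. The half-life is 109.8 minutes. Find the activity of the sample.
A = λN = 1.364e15 decays/minute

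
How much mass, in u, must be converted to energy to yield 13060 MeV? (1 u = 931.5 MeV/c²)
m = E/c² = 14.02 u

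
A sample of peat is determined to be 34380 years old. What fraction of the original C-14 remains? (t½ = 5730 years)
N/N₀ = (1/2)^(t/t½) = 0.01562 = 1.56%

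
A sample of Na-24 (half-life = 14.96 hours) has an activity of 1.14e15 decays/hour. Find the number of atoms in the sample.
N = A/λ = 2.46e16 atoms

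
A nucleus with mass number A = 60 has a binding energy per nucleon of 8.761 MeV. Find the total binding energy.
B.E. = 8.761 × 60 = 525.7 MeV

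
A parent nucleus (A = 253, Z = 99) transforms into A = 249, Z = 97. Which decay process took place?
ΔA = -4, ΔZ = -2 ⇒ alpha decay (α)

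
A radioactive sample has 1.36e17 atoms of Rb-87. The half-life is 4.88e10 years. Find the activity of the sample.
A = λN = 1.932e6 decays/year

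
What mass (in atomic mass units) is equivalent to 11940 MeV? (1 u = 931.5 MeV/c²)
m = E/c² = 12.82 u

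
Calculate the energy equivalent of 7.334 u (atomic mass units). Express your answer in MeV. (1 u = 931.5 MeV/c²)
E = mc² = 6832 MeV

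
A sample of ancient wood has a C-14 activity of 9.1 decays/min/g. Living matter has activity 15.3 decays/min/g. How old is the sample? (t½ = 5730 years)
Age = t½ × log₂(A₀/A) = 4295 years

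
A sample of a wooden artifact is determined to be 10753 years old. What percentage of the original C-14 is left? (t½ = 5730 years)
N/N₀ = (1/2)^(t/t½) = 0.2723 = 27.2%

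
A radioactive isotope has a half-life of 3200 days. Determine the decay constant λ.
λ = ln(2)/t½ = 2.166e-4 day⁻¹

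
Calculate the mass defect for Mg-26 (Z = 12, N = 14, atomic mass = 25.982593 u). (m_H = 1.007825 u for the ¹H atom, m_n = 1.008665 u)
Δm = Z·m_H + N·m_n − M = 0.2326 u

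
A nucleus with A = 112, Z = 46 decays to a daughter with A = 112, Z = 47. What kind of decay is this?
ΔA = 0, ΔZ = +1 ⇒ beta-minus decay (β⁻)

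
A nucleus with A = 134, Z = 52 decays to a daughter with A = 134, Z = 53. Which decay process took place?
ΔA = 0, ΔZ = +1 ⇒ beta-minus decay (β⁻)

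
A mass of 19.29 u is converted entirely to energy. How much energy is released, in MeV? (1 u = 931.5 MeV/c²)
E = mc² = 17970 MeV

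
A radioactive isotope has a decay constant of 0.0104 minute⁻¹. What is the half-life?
t½ = ln(2)/λ = 66.65 minutes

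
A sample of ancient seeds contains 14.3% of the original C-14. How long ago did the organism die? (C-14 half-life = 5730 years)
Age = t½ × log₂(1/ratio) = 16080 years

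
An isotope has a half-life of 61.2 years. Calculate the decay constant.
λ = ln(2)/t½ = 0.01133 year⁻¹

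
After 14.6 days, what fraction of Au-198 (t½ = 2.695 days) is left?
N/N₀ = (1/2)^(t/t½) = 0.0234 = 2.34%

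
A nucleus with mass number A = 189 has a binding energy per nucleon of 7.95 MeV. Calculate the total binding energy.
B.E. = 7.95 × 189 = 1503 MeV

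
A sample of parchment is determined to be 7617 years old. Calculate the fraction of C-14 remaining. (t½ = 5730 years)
N/N₀ = (1/2)^(t/t½) = 0.398 = 39.8%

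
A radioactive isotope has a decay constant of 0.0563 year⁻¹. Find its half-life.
t½ = ln(2)/λ = 12.31 years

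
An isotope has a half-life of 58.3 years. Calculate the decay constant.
λ = ln(2)/t½ = 0.01189 year⁻¹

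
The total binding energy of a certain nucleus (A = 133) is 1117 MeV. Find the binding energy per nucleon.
B.E./A = 1117/133 = 8.398 MeV/nucleon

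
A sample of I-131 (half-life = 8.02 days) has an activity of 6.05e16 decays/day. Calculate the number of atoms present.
N = A/λ = 7e17 atoms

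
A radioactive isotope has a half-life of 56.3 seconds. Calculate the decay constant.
λ = ln(2)/t½ = 0.01231 second⁻¹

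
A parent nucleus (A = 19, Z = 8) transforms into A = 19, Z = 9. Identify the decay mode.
ΔA = 0, ΔZ = +1 ⇒ beta-minus decay (β⁻)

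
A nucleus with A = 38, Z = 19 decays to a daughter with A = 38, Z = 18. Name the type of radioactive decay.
ΔA = 0, ΔZ = -1 ⇒ beta-plus decay (β⁺) or electron capture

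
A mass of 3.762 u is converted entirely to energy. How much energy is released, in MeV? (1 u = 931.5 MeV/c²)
E = mc² = 3504 MeV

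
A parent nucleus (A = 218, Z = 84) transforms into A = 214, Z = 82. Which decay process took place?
ΔA = -4, ΔZ = -2 ⇒ alpha decay (α)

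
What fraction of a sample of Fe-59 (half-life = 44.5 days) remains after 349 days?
N/N₀ = (1/2)^(t/t½) = 0.004356 = 0.436%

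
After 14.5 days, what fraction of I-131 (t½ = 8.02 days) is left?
N/N₀ = (1/2)^(t/t½) = 0.2856 = 28.6%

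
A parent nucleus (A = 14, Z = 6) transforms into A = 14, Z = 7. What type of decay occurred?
ΔA = 0, ΔZ = +1 ⇒ beta-minus decay (β⁻)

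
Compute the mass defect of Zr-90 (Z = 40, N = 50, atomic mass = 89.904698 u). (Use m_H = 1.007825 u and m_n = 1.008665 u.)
Δm = Z·m_H + N·m_n − M = 0.8416 u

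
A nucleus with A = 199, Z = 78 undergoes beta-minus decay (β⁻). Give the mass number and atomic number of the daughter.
Daughter: A = 199, Z = 79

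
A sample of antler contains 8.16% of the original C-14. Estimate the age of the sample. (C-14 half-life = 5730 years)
Age = t½ × log₂(1/ratio) = 20720 years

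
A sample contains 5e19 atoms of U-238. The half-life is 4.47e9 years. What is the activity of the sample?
A = λN = 7.753e9 decays/year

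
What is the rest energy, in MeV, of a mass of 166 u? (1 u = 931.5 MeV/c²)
E = mc² = 1.546e5 MeV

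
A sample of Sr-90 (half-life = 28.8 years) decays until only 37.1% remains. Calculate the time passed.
t = t½ × log₂(N₀/N) = 41.2 years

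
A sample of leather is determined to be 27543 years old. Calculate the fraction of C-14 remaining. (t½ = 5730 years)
N/N₀ = (1/2)^(t/t½) = 0.03573 = 3.57%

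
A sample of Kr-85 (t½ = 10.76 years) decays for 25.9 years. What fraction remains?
N/N₀ = (1/2)^(t/t½) = 0.1885 = 18.9%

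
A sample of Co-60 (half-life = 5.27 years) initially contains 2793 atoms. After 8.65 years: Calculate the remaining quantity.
N = N₀(1/2)^(t/t½) = 895.3 atoms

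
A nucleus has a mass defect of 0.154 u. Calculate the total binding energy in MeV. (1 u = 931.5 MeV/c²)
B.E. = Δm × 931.5 = 143.5 MeV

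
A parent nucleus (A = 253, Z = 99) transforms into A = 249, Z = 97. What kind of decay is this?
ΔA = -4, ΔZ = -2 ⇒ alpha decay (α)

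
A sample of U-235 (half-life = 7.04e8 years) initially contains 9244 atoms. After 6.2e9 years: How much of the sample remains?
N = N₀(1/2)^(t/t½) = 20.64 atoms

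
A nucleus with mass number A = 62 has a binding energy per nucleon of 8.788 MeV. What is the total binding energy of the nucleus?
B.E. = 8.788 × 62 = 544.9 MeV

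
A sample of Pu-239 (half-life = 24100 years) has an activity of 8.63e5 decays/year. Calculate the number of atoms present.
N = A/λ = 3.001e10 atoms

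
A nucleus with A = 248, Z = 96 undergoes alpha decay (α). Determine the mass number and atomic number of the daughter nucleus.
Daughter: A = 244, Z = 94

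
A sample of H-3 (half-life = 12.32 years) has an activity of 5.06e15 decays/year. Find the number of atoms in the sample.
N = A/λ = 8.994e16 atoms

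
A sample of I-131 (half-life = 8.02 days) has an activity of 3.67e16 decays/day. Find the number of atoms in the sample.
N = A/λ = 4.246e17 atoms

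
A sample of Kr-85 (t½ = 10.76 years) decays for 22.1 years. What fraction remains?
N/N₀ = (1/2)^(t/t½) = 0.2408 = 24.1%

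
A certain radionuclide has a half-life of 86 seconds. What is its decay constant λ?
λ = ln(2)/t½ = 0.00806 second⁻¹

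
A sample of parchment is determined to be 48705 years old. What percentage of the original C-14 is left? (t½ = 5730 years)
N/N₀ = (1/2)^(t/t½) = 0.002762 = 0.276%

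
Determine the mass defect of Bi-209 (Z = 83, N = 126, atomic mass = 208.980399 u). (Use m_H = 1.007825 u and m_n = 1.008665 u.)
Δm = Z·m_H + N·m_n − M = 1.761 u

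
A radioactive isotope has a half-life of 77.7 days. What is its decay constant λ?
λ = ln(2)/t½ = 0.008921 day⁻¹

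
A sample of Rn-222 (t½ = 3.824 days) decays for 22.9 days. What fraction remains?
N/N₀ = (1/2)^(t/t½) = 0.01575 = 1.58%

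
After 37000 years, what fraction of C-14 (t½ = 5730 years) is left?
N/N₀ = (1/2)^(t/t½) = 0.01138 = 1.14%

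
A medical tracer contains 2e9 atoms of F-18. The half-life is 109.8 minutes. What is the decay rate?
A = λN = 1.263e7 decays/minute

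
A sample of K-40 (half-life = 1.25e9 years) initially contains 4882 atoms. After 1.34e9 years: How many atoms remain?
N = N₀(1/2)^(t/t½) = 2322 atoms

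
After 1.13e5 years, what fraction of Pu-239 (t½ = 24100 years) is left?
N/N₀ = (1/2)^(t/t½) = 0.03877 = 3.88%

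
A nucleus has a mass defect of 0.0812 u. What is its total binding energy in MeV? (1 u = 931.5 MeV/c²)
B.E. = Δm × 931.5 = 75.64 MeV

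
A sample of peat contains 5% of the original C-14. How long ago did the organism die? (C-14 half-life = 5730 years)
Age = t½ × log₂(1/ratio) = 24760 years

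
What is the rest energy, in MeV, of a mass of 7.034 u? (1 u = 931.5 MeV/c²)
E = mc² = 6552 MeV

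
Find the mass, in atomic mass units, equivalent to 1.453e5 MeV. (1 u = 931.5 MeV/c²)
m = E/c² = 156 u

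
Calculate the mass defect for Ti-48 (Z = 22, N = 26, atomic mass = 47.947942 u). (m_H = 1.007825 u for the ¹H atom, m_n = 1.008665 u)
Δm = Z·m_H + N·m_n − M = 0.4495 u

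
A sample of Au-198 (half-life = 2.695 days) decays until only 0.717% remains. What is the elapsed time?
t = t½ × log₂(N₀/N) = 19.2 days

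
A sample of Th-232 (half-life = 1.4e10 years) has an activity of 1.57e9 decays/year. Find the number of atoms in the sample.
N = A/λ = 3.171e19 atoms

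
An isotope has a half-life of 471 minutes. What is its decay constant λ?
λ = ln(2)/t½ = 0.001472 minute⁻¹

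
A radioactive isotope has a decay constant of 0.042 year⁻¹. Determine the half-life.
t½ = ln(2)/λ = 16.5 years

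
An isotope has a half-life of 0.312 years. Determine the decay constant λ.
λ = ln(2)/t½ = 2.222 year⁻¹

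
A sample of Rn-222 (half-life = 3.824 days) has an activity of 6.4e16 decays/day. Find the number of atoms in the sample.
N = A/λ = 3.531e17 atoms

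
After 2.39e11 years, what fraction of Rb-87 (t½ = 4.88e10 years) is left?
N/N₀ = (1/2)^(t/t½) = 0.03355 = 3.36%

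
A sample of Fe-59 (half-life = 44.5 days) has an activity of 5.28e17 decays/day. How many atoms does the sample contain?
N = A/λ = 3.39e19 atoms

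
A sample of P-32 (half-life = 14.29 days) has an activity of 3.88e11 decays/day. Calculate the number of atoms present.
N = A/λ = 7.999e12 atoms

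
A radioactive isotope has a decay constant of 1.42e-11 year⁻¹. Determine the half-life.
t½ = ln(2)/λ = 4.881e10 years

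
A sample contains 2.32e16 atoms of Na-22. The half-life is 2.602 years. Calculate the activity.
A = λN = 6.18e15 decays/year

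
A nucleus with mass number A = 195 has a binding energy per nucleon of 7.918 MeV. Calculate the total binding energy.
B.E. = 7.918 × 195 = 1544 MeV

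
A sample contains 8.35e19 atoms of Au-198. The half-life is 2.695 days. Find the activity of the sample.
A = λN = 2.148e19 decays/day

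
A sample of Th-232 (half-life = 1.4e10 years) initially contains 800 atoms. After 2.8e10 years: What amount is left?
N = N₀(1/2)^(t/t½) = 200 atoms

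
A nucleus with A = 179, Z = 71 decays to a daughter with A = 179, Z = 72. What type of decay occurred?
ΔA = 0, ΔZ = +1 ⇒ beta-minus decay (β⁻)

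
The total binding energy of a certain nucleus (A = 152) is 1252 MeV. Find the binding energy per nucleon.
B.E./A = 1252/152 = 8.237 MeV/nucleon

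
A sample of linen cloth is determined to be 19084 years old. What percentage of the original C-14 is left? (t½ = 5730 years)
N/N₀ = (1/2)^(t/t½) = 0.0994 = 9.94%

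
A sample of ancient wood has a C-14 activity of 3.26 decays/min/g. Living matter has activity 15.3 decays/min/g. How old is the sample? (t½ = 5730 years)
Age = t½ × log₂(A₀/A) = 12780 years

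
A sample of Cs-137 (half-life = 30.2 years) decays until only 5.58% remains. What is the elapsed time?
t = t½ × log₂(N₀/N) = 125.7 years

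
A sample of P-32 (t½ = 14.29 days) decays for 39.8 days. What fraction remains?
N/N₀ = (1/2)^(t/t½) = 0.1451 = 14.5%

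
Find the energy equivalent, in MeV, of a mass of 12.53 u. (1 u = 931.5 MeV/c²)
E = mc² = 11670 MeV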